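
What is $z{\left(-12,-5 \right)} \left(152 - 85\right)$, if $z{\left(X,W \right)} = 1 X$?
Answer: $-804$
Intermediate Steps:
$z{\left(X,W \right)} = X$
$z{\left(-12,-5 \right)} \left(152 - 85\right) = - 12 \left(152 - 85\right) = \left(-12\right) 67 = -804$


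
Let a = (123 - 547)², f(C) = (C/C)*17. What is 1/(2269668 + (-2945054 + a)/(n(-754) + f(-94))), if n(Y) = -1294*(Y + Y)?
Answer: 1951369/4428957010214 ≈ 4.4059e-7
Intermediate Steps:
f(C) = 17 (f(C) = 1*17 = 17)
n(Y) = -2588*Y
a = 179776 (a = (-424)² = 179776)
1/(2269668 + (-2945054 + a)/(n(-754) + f(-94))) = 1/(2269668 + (-2945054 + 179776)/(-2588*(-754) + 17)) = 1/(2269668 - 2765278/(1951352 + 17)) = 1/(2269668 - 2765278/1951369) = 1/(4428957010214/1951369) = 1951369/4428957010214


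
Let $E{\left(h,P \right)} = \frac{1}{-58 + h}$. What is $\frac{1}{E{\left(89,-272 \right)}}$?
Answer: $31$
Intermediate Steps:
$\frac{1}{E{\left(89,-272 \right)}} = \frac{1}{\frac{1}{-58 + 89}} = \frac{1}{\frac{1}{31}} = 31$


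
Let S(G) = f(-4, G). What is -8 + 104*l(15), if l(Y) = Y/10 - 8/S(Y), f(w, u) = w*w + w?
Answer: 236/3 ≈ 78.667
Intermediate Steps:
f(w, u) = w + w**2 (f(w, u) = w**2 + w = w + w**2)
S(G) = 12 (S(G) = -4*(1 - 4) = -4*(-3) = 12)
l(Y) = -2/3 + Y/10 (l(Y) = Y/10 - 8/12 = Y*(1/10) - 8*1/12 = Y/10 - 2/3 = -2/3 + Y/10)
-8 + 104*l(15) = -8 + 104*(-2/3 + (1/10)*15) = -8 + 104*(-2/3 + 3/2) = -8 + 104*(5/6) = -8 + 260/3 = 236/3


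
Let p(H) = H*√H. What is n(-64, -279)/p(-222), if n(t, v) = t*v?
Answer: 496*I*√222/1369 ≈ 5.3983*I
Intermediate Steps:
p(H) = H^(3/2)
n(-64, -279)/p(-222) = (-64*(-279))/((-222)^(3/2)) = 17856/((-222*I*√222)) = 17856*(I*√222/49284) = 496*I*√222/1369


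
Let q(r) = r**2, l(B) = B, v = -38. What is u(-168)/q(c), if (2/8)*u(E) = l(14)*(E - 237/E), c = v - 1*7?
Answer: -9329/2025 ≈ -4.6069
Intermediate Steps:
c = -45 (c = -38 - 1*7 = -38 - 7 = -45)
u(E) = -13272/E + 56*E (u(E) = 4*(14*(E - 237/E)) = 4*(-3318/E + 14*E) = -13272/E + 56*E)
u(-168)/q(c) = (-13272/(-168) + 56*(-168))/((-45)**2) = (-13272*(-1/168) - 9408)/2025 = (79 - 9408)*(1/2025) = -9329*1/2025 = -9329/2025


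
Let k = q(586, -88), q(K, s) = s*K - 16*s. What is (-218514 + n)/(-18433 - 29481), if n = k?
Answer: 134337/23957 ≈ 5.6074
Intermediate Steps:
q(K, s) = -16*s + K*s (q(K, s) = K*s - 16*s = -16*s + K*s)
k = -50160 (k = -88*(-16 + 586) = -88*570 = -50160)
n = -50160
(-218514 + n)/(-18433 - 29481) = (-218514 - 50160)/(-18433 - 29481) = -268674/(-47914) = -268674*(-1/47914) = 134337/23957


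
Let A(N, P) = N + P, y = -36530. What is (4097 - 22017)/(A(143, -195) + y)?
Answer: 1280/2613 ≈ 0.48986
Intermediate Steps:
(4097 - 22017)/(A(143, -195) + y) = (4097 - 22017)/((143 - 195) - 36530) = -17920/(-52 - 36530) = -17920/(-36582) = -17920*(-1/36582) = 1280/2613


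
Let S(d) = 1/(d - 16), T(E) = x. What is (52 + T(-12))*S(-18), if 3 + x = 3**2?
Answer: -29/17 ≈ -1.7059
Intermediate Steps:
x = 6 (x = -3 + 3**2 = -3 + 9 = 6)
T(E) = 6
S(d) = 1/(-16 + d)
(52 + T(-12))*S(-18) = (52 + 6)/(-16 - 18) = 58/(-34) = 58*(-1/34) = -29/17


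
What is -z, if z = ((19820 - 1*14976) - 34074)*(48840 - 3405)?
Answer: 1328065050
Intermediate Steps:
z = -1328065050 (z = ((19820 - 14976) - 34074)*45435 = (4844 - 34074)*45435 = -29230*45435 = -1328065050)
-z = -1*(-1328065050) = 1328065050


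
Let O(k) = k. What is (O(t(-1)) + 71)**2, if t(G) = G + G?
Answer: 4761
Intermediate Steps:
t(G) = 2*G
(O(t(-1)) + 71)**2 = (2*(-1) + 71)**2 = (-2 + 71)**2 = 69**2 = 4761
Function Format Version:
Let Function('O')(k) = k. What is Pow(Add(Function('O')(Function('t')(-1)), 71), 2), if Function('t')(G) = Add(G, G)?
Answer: 4761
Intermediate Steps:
Function('t')(G) = Mul(2, G)
Pow(Add(Function('O')(Function('t')(-1)), 71), 2) = Pow(Add(Mul(2, -1), 71), 2) = Pow(Add(-2, 71), 2) = Pow(69, 2) = 4761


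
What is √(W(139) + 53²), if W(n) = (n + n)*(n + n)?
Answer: √80093 ≈ 283.01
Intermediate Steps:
W(n) = 4*n² (W(n) = (2*n)*(2*n) = 4*n²)
√(W(139) + 53²) = √(4*139² + 53²) = √(4*19321 + 2809) = √(77284 + 2809) = √80093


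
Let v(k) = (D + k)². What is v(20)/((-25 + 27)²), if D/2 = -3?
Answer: 49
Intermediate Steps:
D = -6 (D = 2*(-3) = -6)
v(k) = (-6 + k)²
v(20)/((-25 + 27)²) = (-6 + 20)²/((-25 + 27)²) = 14²/(2²) = 196/4 = 196*(¼) = 49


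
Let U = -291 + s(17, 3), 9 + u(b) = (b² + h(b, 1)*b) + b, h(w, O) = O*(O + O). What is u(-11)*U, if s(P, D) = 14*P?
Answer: -4187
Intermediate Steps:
h(w, O) = 2*O² (h(w, O) = O*(2*O) = 2*O²)
u(b) = -9 + b² + 3*b (u(b) = -9 + ((b² + (2*1²)*b) + b) = -9 + ((b² + (2*1)*b) + b) = -9 + ((b² + 2*b) + b) = -9 + (b² + 3*b) = -9 + b² + 3*b)
U = -53 (U = -291 + 14*17 = -291 + 238 = -53)
u(-11)*U = (-9 + (-11)² + 3*(-11))*(-53) = (-9 + 121 - 33)*(-53) = 79*(-53) = -4187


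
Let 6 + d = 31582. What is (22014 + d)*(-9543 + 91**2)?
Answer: -67630580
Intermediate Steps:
d = 31576 (d = -6 + 31582 = 31576)
(22014 + d)*(-9543 + 91**2) = (22014 + 31576)*(-9543 + 91**2) = 53590*(-9543 + 8281) = 53590*(-1262) = -67630580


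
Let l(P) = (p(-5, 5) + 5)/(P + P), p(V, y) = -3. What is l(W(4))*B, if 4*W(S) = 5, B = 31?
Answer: 124/5 ≈ 24.800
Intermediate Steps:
W(S) = 5/4 (W(S) = (¼)*5 = 5/4)
l(P) = 1/P (l(P) = (-3 + 5)/(P + P) = 2/((2*P)) = 2*(1/(2*P)) = 1/P)
l(W(4))*B = 31/(5/4) = (⅘)*31 = 124/5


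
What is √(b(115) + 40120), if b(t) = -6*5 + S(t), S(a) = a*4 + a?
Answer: √40665 ≈ 201.66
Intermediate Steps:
S(a) = 5*a (S(a) = 4*a + a = 5*a)
b(t) = -30 + 5*t (b(t) = -6*5 + 5*t = -30 + 5*t)
√(b(115) + 40120) = √((-30 + 5*115) + 40120) = √((-30 + 575) + 40120) = √(545 + 40120) = √40665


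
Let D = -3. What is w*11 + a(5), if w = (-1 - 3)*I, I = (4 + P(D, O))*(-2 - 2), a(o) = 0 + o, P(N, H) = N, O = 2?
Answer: 181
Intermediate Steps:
a(o) = o
I = -4 (I = (4 - 3)*(-2 - 2) = 1*(-4) = -4)
w = 16 (w = (-1 - 3)*(-4) = -4*(-4) = 16)
w*11 + a(5) = 16*11 + 5 = 176 + 5 = 181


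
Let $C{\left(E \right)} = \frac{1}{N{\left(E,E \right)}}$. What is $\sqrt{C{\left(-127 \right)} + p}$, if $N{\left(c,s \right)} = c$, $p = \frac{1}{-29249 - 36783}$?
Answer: $\frac{3 i \sqrt{3852872279}}{2096516} \approx 0.088821 i$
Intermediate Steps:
$p = - \frac{1}{66032}$ ($p = \frac{1}{-66032} = - \frac{1}{66032} \approx -1.5144 \cdot 10^{-5}$)
$C{\left(E \right)} = \frac{1}{E}$
$\sqrt{C{\left(-127 \right)} + p} = \sqrt{\frac{1}{-127} - \frac{1}{66032}} = \sqrt{- \frac{1}{127} - \frac{1}{66032}} = \sqrt{- \frac{66159}{8386064}} = \frac{3 i \sqrt{3852872279}}{2096516}$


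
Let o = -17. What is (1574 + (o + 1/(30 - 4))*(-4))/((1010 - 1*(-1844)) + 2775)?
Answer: 21344/73177 ≈ 0.29168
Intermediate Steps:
(1574 + (o + 1/(30 - 4))*(-4))/((1010 - 1*(-1844)) + 2775) = (1574 + (-17 + 1/(30 - 4))*(-4))/((1010 - 1*(-1844)) + 2775) = (1574 + (-17 + 1/26)*(-4))/((1010 + 1844) + 2775) = (1574 + (-17 + 1/26)*(-4))/(2854 + 2775) = (1574 - 441/26*(-4))/5629 = (1574 + 882/13)*(1/5629) = (21344/13)*(1/5629) = 21344/73177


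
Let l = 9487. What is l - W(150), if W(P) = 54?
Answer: 9433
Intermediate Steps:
l - W(150) = 9487 - 1*54 = 9487 - 54 = 9433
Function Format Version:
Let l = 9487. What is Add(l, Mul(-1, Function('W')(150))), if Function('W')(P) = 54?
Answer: 9433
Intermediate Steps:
Add(l, Mul(-1, Function('W')(150))) = Add(9487, Mul(-1, 54)) = Add(9487, -54) = 9433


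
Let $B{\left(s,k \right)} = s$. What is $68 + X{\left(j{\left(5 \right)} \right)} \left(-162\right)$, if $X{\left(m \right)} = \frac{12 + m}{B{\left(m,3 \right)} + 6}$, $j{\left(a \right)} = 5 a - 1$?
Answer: $- \frac{632}{5} \approx -126.4$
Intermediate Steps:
$j{\left(a \right)} = -1 + 5 a$
$X{\left(m \right)} = \frac{12 + m}{6 + m}$ ($X{\left(m \right)} = \frac{12 + m}{m + 6} = \frac{12 + m}{6 + m}$)
$68 + X{\left(j{\left(5 \right)} \right)} \left(-162\right) = 68 + \frac{12 + \left(-1 + 5 \cdot 5\right)}{6 + \left(-1 + 5 \cdot 5\right)} \left(-162\right) = 68 + \frac{12 + \left(-1 + 25\right)}{6 + \left(-1 + 25\right)} \left(-162\right) = 68 + \frac{12 + 24}{6 + 24} \left(-162\right) = 68 + \frac{1}{30} \cdot 36 \left(-162\right) = 68 + \frac{6}{5} \left(-162\right) = 68 - \frac{972}{5} = - \frac{632}{5}$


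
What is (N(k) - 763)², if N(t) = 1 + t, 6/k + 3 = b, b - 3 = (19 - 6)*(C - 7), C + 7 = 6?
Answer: 1570299129/2704 ≈ 5.8073e+5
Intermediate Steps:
C = -1 (C = -7 + 6 = -1)
b = -101 (b = 3 + (19 - 6)*(-1 - 7) = 3 + 13*(-8) = 3 - 104 = -101)
k = -3/52 (k = 6/(-3 - 101) = 6/(-104) = 6*(-1/104) = -3/52 ≈ -0.057692)
(N(k) - 763)² = ((1 - 3/52) - 763)² = (49/52 - 763)² = (-39627/52)² = 1570299129/2704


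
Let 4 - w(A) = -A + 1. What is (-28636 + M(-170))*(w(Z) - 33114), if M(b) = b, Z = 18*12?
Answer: 947573370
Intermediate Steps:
Z = 216
w(A) = 3 + A (w(A) = 4 - (-A + 1) = 4 - (1 - A) = 4 + (-1 + A) = 3 + A)
(-28636 + M(-170))*(w(Z) - 33114) = (-28636 - 170)*((3 + 216) - 33114) = -28806*(219 - 33114) = -28806*(-32895) = 947573370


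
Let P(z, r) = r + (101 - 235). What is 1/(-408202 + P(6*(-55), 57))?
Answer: -1/408279 ≈ -2.4493e-6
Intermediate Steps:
P(z, r) = -134 + r (P(z, r) = r - 134 = -134 + r)
1/(-408202 + P(6*(-55), 57)) = 1/(-408202 + (-134 + 57)) = 1/(-408202 - 77) = 1/(-408279) = -1/408279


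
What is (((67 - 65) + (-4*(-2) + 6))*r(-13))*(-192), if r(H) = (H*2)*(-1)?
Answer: -79872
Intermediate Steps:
r(H) = -2*H (r(H) = (2*H)*(-1) = -2*H)
(((67 - 65) + (-4*(-2) + 6))*r(-13))*(-192) = (((67 - 65) + (-4*(-2) + 6))*(-2*(-13)))*(-192) = ((2 + (8 + 6))*26)*(-192) = ((2 + 14)*26)*(-192) = (16*26)*(-192) = 416*(-192) = -79872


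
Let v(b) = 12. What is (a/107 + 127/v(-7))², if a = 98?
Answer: 218005225/1648656 ≈ 132.23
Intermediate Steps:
(a/107 + 127/v(-7))² = (98/107 + 127/12)² = (14765/1284)² = 218005225/1648656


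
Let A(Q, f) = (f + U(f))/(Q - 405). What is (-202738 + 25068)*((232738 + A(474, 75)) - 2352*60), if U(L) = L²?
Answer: -374726284380/23 ≈ -1.6292e+10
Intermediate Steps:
A(Q, f) = (f + f²)/(-405 + Q) (A(Q, f) = (f + f²)/(Q - 405) = (f + f²)/(-405 + Q))
(-202738 + 25068)*((232738 + A(474, 75)) - 2352*60) = (-202738 + 25068)*((232738 + 75*(1 + 75)/(-405 + 474)) - 2352*60) = -177670*((232738 + 75*76/69) - 141120) = -177670*((232738 + 75*(1/69)*76) - 141120) = -177670*((232738 + 1900/23) - 141120) = -177670*(5354874/23 - 141120) = -177670*2109114/23 = -374726284380/23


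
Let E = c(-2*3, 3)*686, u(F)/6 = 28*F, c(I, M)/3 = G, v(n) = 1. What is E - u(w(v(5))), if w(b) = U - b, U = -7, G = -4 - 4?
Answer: -15120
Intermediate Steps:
G = -8
c(I, M) = -24 (c(I, M) = 3*(-8) = -24)
w(b) = -7 - b
u(F) = 168*F (u(F) = 6*(28*F) = 168*F)
E = -16464 (E = -24*686 = -16464)
E - u(w(v(5))) = -16464 - 168*(-7 - 1*1) = -16464 - 168*(-7 - 1) = -16464 - 168*(-8) = -16464 - 1*(-1344) = -16464 + 1344 = -15120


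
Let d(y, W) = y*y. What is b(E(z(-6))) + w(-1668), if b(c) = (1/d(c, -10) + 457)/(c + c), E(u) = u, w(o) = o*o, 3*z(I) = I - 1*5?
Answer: 3703057185/1331 ≈ 2.7822e+6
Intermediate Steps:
z(I) = -5/3 + I/3 (z(I) = (I - 1*5)/3 = (I - 5)/3 = (-5 + I)/3 = -5/3 + I/3)
w(o) = o²
d(y, W) = y²
b(c) = (457 + c⁻²)/(2*c) (b(c) = (1/(c²) + 457)/(c + c) = (c⁻² + 457)/((2*c)) = (457 + c⁻²)*(1/(2*c)) = (457 + c⁻²)/(2*c))
b(E(z(-6))) + w(-1668) = (1 + 457*(-5/3 + (⅓)*(-6))²)/(2*(-5/3 + (⅓)*(-6))³) + (-1668)² = (1 + 457*(-5/3 - 2)²)/(2*(-5/3 - 2)³) + 2782224 = (1 + 457*(-11/3)²)/(2*(-11/3)³) + 2782224 = (½)*(-27/1331)*(1 + 457*(121/9)) + 2782224 = (½)*(-27/1331)*(1 + 55297/9) + 2782224 = (½)*(-27/1331)*(55306/9) + 2782224 = -82959/1331 + 2782224 = 3703057185/1331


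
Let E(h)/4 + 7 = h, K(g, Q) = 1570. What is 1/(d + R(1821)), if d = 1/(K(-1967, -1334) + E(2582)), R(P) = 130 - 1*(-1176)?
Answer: 11870/15502221 ≈ 0.00076570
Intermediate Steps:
R(P) = 1306 (R(P) = 130 + 1176 = 1306)
E(h) = -28 + 4*h
d = 1/11870 (d = 1/(1570 + (-28 + 4*2582)) = 1/(1570 + (-28 + 10328)) = 1/(1570 + 10300) = 1/11870 ≈ 8.4246e-5)
1/(d + R(1821)) = 1/(1/11870 + 1306) = 1/(15502221/11870) = 11870/15502221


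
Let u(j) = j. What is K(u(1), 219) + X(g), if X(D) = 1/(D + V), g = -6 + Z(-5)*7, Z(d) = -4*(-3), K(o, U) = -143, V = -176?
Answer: -14015/98 ≈ -143.01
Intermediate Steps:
Z(d) = 12
g = 78 (g = -6 + 12*7 = -6 + 84 = 78)
X(D) = 1/(-176 + D) (X(D) = 1/(D - 176) = 1/(-176 + D))
K(u(1), 219) + X(g) = -143 + 1/(-176 + 78) = -143 + 1/(-98) = -143 - 1/98 = -14015/98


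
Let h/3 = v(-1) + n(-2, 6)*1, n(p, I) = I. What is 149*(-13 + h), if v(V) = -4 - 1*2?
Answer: -1937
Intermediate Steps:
v(V) = -6 (v(V) = -4 - 2 = -6)
h = 0 (h = 3*(-6 + 6*1) = 3*(-6 + 6) = 3*0 = 0)
149*(-13 + h) = 149*(-13 + 0) = 149*(-13) = -1937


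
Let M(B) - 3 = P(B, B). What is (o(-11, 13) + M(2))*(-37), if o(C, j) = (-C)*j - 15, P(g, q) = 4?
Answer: -4995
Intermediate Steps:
o(C, j) = -15 - C*j (o(C, j) = -C*j - 15 = -15 - C*j)
M(B) = 7 (M(B) = 3 + 4 = 7)
(o(-11, 13) + M(2))*(-37) = ((-15 - 1*(-11)*13) + 7)*(-37) = ((-15 + 143) + 7)*(-37) = (128 + 7)*(-37) = 135*(-37) = -4995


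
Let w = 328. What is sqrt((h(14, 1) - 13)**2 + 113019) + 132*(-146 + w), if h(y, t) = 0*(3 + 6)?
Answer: 24024 + 2*sqrt(28297) ≈ 24360.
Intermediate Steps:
h(y, t) = 0 (h(y, t) = 0*9 = 0)
sqrt((h(14, 1) - 13)**2 + 113019) + 132*(-146 + w) = sqrt((0 - 13)**2 + 113019) + 132*(-146 + 328) = sqrt((-13)**2 + 113019) + 132*182 = sqrt(169 + 113019) + 24024 = sqrt(113188) + 24024 = 2*sqrt(28297) + 24024 = 24024 + 2*sqrt(28297)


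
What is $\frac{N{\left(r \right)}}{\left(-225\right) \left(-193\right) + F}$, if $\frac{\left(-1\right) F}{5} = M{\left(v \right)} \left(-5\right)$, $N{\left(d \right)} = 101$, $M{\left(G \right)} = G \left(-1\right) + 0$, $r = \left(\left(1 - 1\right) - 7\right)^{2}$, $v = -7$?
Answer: $\frac{101}{43600} \approx 0.0023165$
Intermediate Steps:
$r = 49$ ($r = \left(\left(1 - 1\right) - 7\right)^{2} = \left(0 - 7\right)^{2} = \left(-7\right)^{2} = 49$)
$M{\left(G \right)} = - G$ ($M{\left(G \right)} = - G + 0 = - G$)
$F = 175$ ($F = - 5 \left(-1\right) \left(-7\right) \left(-5\right) = - 5 \cdot 7 \left(-5\right) = \left(-5\right) \left(-35\right) = 175$)
$\frac{N{\left(r \right)}}{\left(-225\right) \left(-193\right) + F} = \frac{101}{\left(-225\right) \left(-193\right) + 175} = \frac{101}{43425 + 175} = \frac{101}{43600}$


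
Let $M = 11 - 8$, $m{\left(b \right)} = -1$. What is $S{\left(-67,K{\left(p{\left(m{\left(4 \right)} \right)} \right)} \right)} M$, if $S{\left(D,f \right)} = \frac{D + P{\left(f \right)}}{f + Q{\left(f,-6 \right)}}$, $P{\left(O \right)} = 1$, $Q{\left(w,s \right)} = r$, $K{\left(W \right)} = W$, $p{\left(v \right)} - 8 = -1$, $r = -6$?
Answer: $-198$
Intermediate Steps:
$p{\left(v \right)} = 7$ ($p{\left(v \right)} = 8 - 1 = 7$)
$Q{\left(w,s \right)} = -6$
$M = 3$
$S{\left(D,f \right)} = \frac{1 + D}{-6 + f}$ ($S{\left(D,f \right)} = \frac{D + 1}{f - 6} = \frac{1 + D}{-6 + f}$)
$S{\left(-67,K{\left(p{\left(m{\left(4 \right)} \right)} \right)} \right)} M = \frac{1 - 67}{-6 + 7} \cdot 3 = 1^{-1} \left(-66\right) 3 = 1 \left(-66\right) 3 = \left(-66\right) 3 = -198$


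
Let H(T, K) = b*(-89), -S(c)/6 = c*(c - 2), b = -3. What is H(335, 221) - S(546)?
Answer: 1782411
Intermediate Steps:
S(c) = -6*c*(-2 + c) (S(c) = -6*c*(c - 2) = -6*c*(-2 + c))
H(T, K) = 267 (H(T, K) = -3*(-89) = 267)
H(335, 221) - S(546) = 267 - 6*546*(2 - 1*546) = 267 - 6*546*(2 - 546) = 267 - 6*546*(-544) = 267 - 1*(-1782144) = 267 + 1782144 = 1782411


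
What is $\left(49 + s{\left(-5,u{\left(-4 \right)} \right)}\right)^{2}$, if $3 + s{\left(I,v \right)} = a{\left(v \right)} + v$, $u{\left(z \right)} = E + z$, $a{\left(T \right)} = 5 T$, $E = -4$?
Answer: $4$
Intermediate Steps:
$u{\left(z \right)} = -4 + z$
$s{\left(I,v \right)} = -3 + 6 v$ ($s{\left(I,v \right)} = -3 + \left(5 v + v\right) = -3 + 6 v$)
$\left(49 + s{\left(-5,u{\left(-4 \right)} \right)}\right)^{2} = \left(49 + \left(-3 + 6 \left(-4 - 4\right)\right)\right)^{2} = \left(49 + \left(-3 + 6 \left(-8\right)\right)\right)^{2} = \left(49 - 51\right)^{2} = \left(-2\right)^{2} = 4$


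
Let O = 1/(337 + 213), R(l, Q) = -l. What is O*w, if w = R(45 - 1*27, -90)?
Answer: -9/275 ≈ -0.032727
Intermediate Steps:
w = -18 (w = -(45 - 1*27) = -(45 - 27) = -1*18 = -18)
O = 1/550 ≈ 0.0018182
O*w = (1/550)*(-18) = -9/275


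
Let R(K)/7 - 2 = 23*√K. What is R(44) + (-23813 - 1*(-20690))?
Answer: -3109 + 322*√11 ≈ -2041.0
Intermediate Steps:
R(K) = 14 + 161*√K (R(K) = 14 + 7*(23*√K) = 14 + 161*√K)
R(44) + (-23813 - 1*(-20690)) = (14 + 161*√44) + (-23813 - 1*(-20690)) = (14 + 161*(2*√11)) + (-23813 + 20690) = (14 + 322*√11) - 3123 = -3109 + 322*√11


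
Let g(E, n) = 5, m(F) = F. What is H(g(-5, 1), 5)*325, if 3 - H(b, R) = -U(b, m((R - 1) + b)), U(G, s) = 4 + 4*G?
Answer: 8775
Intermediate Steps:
H(b, R) = 7 + 4*b (H(b, R) = 3 - (-1)*(4 + 4*b) = 3 - (-4 - 4*b) = 3 + (4 + 4*b) = 7 + 4*b)
H(g(-5, 1), 5)*325 = (7 + 4*5)*325 = (7 + 20)*325 = 27*325 = 8775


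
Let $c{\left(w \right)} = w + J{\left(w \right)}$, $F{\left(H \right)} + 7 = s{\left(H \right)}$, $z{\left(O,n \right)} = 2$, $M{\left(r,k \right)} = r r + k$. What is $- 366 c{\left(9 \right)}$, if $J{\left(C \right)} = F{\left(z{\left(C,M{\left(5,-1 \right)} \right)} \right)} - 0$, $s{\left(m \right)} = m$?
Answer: $-1464$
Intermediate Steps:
$M{\left(r,k \right)} = k + r^{2}$ ($M{\left(r,k \right)} = r^{2} + k = k + r^{2}$)
$F{\left(H \right)} = -7 + H$
$J{\left(C \right)} = -5$ ($J{\left(C \right)} = \left(-7 + 2\right) - 0 = -5 + 0 = -5$)
$c{\left(w \right)} = -5 + w$ ($c{\left(w \right)} = w - 5 = -5 + w$)
$- 366 c{\left(9 \right)} = - 366 \left(-5 + 9\right) = \left(-366\right) 4 = -1464$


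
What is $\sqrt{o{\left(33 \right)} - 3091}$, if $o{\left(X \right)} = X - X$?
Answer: $i \sqrt{3091} \approx 55.597 i$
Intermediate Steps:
$o{\left(X \right)} = 0$
$\sqrt{o{\left(33 \right)} - 3091} = \sqrt{0 - 3091} = \sqrt{-3091} = i \sqrt{3091}$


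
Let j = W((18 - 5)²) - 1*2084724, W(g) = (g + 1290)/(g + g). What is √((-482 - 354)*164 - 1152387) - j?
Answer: 704635253/338 + I*√1289491 ≈ 2.0847e+6 + 1135.6*I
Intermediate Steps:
W(g) = (1290 + g)/(2*g) (W(g) = (1290 + g)/((2*g)) = (1290 + g)*(1/(2*g)) = (1290 + g)/(2*g))
j = -704635253/338 (j = (1290 + (18 - 5)²)/(2*((18 - 5)²)) - 1*2084724 = (1290 + 13²)/(2*(13²)) - 2084724 = (½)*(1290 + 169)/169 - 2084724 = (½)*(1/169)*1459 - 2084724 = 1459/338 - 2084724 = -704635253/338 ≈ -2.0847e+6)
√((-482 - 354)*164 - 1152387) - j = √((-482 - 354)*164 - 1152387) - 1*(-704635253/338) = √(-836*164 - 1152387) + 704635253/338 = √(-137104 - 1152387) + 704635253/338 = √(-1289491) + 704635253/338 = I*√1289491 + 704635253/338 = 704635253/338 + I*√1289491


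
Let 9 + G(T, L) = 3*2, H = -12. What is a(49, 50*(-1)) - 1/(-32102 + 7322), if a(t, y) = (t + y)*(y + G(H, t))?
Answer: 1313341/24780 ≈ 53.000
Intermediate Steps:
G(T, L) = -3 (G(T, L) = -9 + 3*2 = -9 + 6 = -3)
a(t, y) = (-3 + y)*(t + y) (a(t, y) = (t + y)*(y - 3) = (t + y)*(-3 + y) = (-3 + y)*(t + y))
a(49, 50*(-1)) - 1/(-32102 + 7322) = ((50*(-1))² - 3*49 - 150*(-1) + 49*(50*(-1))) - 1/(-32102 + 7322) = ((-50)² - 147 - 3*(-50) + 49*(-50)) - 1/(-24780) = (2500 - 147 + 150 - 2450) - 1*(-1/24780) = 53 + 1/24780 = 1313341/24780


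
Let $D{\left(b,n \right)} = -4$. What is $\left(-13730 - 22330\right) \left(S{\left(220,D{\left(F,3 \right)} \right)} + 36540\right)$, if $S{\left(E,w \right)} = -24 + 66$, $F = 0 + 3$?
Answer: $-1319146920$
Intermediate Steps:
$F = 3$
$S{\left(E,w \right)} = 42$
$\left(-13730 - 22330\right) \left(S{\left(220,D{\left(F,3 \right)} \right)} + 36540\right) = \left(-13730 - 22330\right) \left(42 + 36540\right) = \left(-36060\right) 36582 = -1319146920$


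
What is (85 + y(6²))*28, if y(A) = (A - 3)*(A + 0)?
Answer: 35644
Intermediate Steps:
y(A) = A*(-3 + A) (y(A) = (-3 + A)*A = A*(-3 + A))
(85 + y(6²))*28 = (85 + 6²*(-3 + 6²))*28 = (85 + 36*(-3 + 36))*28 = (85 + 36*33)*28 = (85 + 1188)*28 = 1273*28 = 35644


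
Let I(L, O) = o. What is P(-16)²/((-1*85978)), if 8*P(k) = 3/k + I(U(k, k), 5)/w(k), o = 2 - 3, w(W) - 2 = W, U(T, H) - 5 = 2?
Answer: -169/69024514048 ≈ -2.4484e-9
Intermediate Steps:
U(T, H) = 7 (U(T, H) = 5 + 2 = 7)
w(W) = 2 + W
o = -1
I(L, O) = -1
P(k) = -1/(8*(2 + k)) + 3/(8*k) (P(k) = (3/k - 1/(2 + k))/8 = (-1/(2 + k) + 3/k)/8 = -1/(8*(2 + k)) + 3/(8*k))
P(-16)²/((-1*85978)) = ((¼)*(3 - 16)/(-16*(2 - 16)))²/((-1*85978)) = ((¼)*(-1/16)*(-13)/(-14))²/(-85978) = ((¼)*(-1/16)*(-1/14)*(-13))²*(-1/85978) = (-13/896)²*(-1/85978) = (169/802816)*(-1/85978) = -169/69024514048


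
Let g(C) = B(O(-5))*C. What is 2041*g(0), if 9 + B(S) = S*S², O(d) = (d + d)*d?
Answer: 0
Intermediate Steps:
O(d) = 2*d² (O(d) = (2*d)*d = 2*d²)
B(S) = -9 + S³ (B(S) = -9 + S*S² = -9 + S³)
g(C) = 124991*C (g(C) = (-9 + (2*(-5)²)³)*C = (-9 + (2*25)³)*C = (-9 + 50³)*C = (-9 + 125000)*C = 124991*C)
2041*g(0) = 2041*(124991*0) = 2041*0 = 0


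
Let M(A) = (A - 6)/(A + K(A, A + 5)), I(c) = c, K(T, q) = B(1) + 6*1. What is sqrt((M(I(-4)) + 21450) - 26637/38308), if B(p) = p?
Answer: sqrt(70812054779379)/57462 ≈ 146.44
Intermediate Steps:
K(T, q) = 7 (K(T, q) = 1 + 6*1 = 1 + 6 = 7)
M(A) = (-6 + A)/(7 + A) (M(A) = (A - 6)/(A + 7) = (-6 + A)/(7 + A))
sqrt((M(I(-4)) + 21450) - 26637/38308) = sqrt(((-6 - 4)/(7 - 4) + 21450) - 26637/38308) = sqrt((-10/3 + 21450) - 26637*1/38308) = sqrt(((1/3)*(-10) + 21450) - 26637/38308) = sqrt((-10/3 + 21450) - 26637/38308) = sqrt(64340/3 - 26637/38308) = sqrt(2464656809/114924) = sqrt(70812054779379)/57462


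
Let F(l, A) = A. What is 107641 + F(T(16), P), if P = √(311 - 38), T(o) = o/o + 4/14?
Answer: 107641 + √273 ≈ 1.0766e+5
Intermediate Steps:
T(o) = 9/7 (T(o) = 1 + 4*(1/14) = 1 + 2/7 = 9/7)
P = √273 ≈ 16.523
107641 + F(T(16), P) = 107641 + √273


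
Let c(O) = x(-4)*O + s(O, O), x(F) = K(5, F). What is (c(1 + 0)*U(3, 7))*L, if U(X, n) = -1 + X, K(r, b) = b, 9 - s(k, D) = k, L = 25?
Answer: 200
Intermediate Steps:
s(k, D) = 9 - k
x(F) = F
c(O) = 9 - 5*O (c(O) = -4*O + (9 - O) = 9 - 5*O)
(c(1 + 0)*U(3, 7))*L = ((9 - 5*(1 + 0))*(-1 + 3))*25 = ((9 - 5*1)*2)*25 = ((9 - 5)*2)*25 = (4*2)*25 = 8*25 = 200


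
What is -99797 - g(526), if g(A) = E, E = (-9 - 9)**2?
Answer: -100121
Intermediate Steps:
E = 324 (E = (-18)**2 = 324)
g(A) = 324
-99797 - g(526) = -99797 - 1*324 = -99797 - 324 = -100121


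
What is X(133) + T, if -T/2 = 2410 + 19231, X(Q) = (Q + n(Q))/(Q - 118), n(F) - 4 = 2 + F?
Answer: -648958/15 ≈ -43264.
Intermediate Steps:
n(F) = 6 + F (n(F) = 4 + (2 + F) = 6 + F)
X(Q) = (6 + 2*Q)/(-118 + Q) (X(Q) = (Q + (6 + Q))/(Q - 118) = (6 + 2*Q)/(-118 + Q))
T = -43282 (T = -2*(2410 + 19231) = -2*21641 = -43282)
X(133) + T = 2*(3 + 133)/(-118 + 133) - 43282 = 2*136/15 - 43282 = 2*(1/15)*136 - 43282 = 272/15 - 43282 = -648958/15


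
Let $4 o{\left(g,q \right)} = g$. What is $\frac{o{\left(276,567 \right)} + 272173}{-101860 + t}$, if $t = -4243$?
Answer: $- \frac{272242}{106103} \approx -2.5658$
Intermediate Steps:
$o{\left(g,q \right)} = \frac{g}{4}$
$\frac{o{\left(276,567 \right)} + 272173}{-101860 + t} = \frac{\frac{1}{4} \cdot 276 + 272173}{-101860 - 4243} = \frac{69 + 272173}{-106103} = 272242 \left(- \frac{1}{106103}\right) = - \frac{272242}{106103}$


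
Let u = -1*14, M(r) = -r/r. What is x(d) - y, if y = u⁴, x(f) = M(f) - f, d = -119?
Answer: -38298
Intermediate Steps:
M(r) = -1 (M(r) = -1*1 = -1)
x(f) = -1 - f
u = -14
y = 38416 (y = (-14)⁴ = 38416)
x(d) - y = (-1 - 1*(-119)) - 1*38416 = (-1 + 119) - 38416 = 118 - 38416 = -38298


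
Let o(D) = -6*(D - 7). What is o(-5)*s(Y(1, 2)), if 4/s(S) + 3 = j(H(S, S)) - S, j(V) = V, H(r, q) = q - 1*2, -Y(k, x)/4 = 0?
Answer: -288/5 ≈ -57.600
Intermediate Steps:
Y(k, x) = 0 (Y(k, x) = -4*0 = 0)
H(r, q) = -2 + q (H(r, q) = q - 2 = -2 + q)
s(S) = -4/5 (s(S) = 4/(-3 + ((-2 + S) - S)) = 4/(-3 - 2) = 4/(-5) = 4*(-1/5) = -4/5)
o(D) = 42 - 6*D (o(D) = -6*(-7 + D) = 42 - 6*D)
o(-5)*s(Y(1, 2)) = (42 - 6*(-5))*(-4/5) = (42 + 30)*(-4/5) = 72*(-4/5) = -288/5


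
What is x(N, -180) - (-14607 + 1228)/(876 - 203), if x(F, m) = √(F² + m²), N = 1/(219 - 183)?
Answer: 13379/673 + √41990401/36 ≈ 199.88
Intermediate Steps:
N = 1/36 ≈ 0.027778
x(N, -180) - (-14607 + 1228)/(876 - 203) = √((1/36)² + (-180)²) - (-14607 + 1228)/(876 - 203) = √(1/1296 + 32400) - (-13379)/673 = √(41990401/1296) - (-13379)/673 = √41990401/36 - 1*(-13379/673) = √41990401/36 + 13379/673 = 13379/673 + √41990401/36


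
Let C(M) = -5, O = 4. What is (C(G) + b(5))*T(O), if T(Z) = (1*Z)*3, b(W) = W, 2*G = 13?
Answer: 0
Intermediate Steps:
G = 13/2 (G = (1/2)*13 = 13/2 ≈ 6.5000)
T(Z) = 3*Z (T(Z) = Z*3 = 3*Z)
(C(G) + b(5))*T(O) = (-5 + 5)*(3*4) = 0*12 = 0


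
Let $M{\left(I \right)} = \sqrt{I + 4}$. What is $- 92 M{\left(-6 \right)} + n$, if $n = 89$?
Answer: $89 - 92 i \sqrt{2} \approx 89.0 - 130.11 i$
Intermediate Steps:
$M{\left(I \right)} = \sqrt{4 + I}$
$- 92 M{\left(-6 \right)} + n = - 92 \sqrt{4 - 6} + 89 = - 92 \sqrt{-2} + 89 = - 92 i \sqrt{2} + 89 = 89 - 92 i \sqrt{2}$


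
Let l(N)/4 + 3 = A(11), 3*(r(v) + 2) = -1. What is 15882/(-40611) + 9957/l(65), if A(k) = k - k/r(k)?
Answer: 941630699/4819172 ≈ 195.39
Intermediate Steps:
r(v) = -7/3 (r(v) = -2 + (1/3)*(-1) = -2 - 1/3 = -7/3)
A(k) = 10*k/7 (A(k) = k - k/(-7/3) = k - k*(-3)/7 = k - (-3)*k/7 = k + 3*k/7 = 10*k/7)
l(N) = 356/7 (l(N) = -12 + 4*((10/7)*11) = -12 + 4*(110/7) = -12 + 440/7 = 356/7)
15882/(-40611) + 9957/l(65) = 15882/(-40611) + 9957/(356/7) = 15882*(-1/40611) + 9957*(7/356) = -5294/13537 + 69699/356 = 941630699/4819172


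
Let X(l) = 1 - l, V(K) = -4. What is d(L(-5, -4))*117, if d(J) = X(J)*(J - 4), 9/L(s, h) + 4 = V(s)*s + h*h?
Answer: -320229/1024 ≈ -312.72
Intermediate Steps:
L(s, h) = 9/(-4 + h² - 4*s) (L(s, h) = 9/(-4 + (-4*s + h*h)) = 9/(-4 + (-4*s + h²)) = 9/(-4 + (h² - 4*s)) = 9/(-4 + h² - 4*s))
d(J) = (1 - J)*(-4 + J) (d(J) = (1 - J)*(J - 4) = (1 - J)*(-4 + J))
d(L(-5, -4))*117 = -(-1 + 9/(-4 + (-4)² - 4*(-5)))*(-4 + 9/(-4 + (-4)² - 4*(-5)))*117 = -(-1 + 9/(-4 + 16 + 20))*(-4 + 9/(-4 + 16 + 20))*117 = -(-1 + 9/32)*(-4 + 9/32)*117 = -1*(-23/32)*(-119/32)*117 = -2737/1024*117 = -320229/1024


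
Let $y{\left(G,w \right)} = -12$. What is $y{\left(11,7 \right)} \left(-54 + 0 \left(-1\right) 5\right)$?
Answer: $648$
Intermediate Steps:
$y{\left(11,7 \right)} \left(-54 + 0 \left(-1\right) 5\right) = - 12 \left(-54 + 0 \left(-1\right) 5\right) = - 12 \left(-54 + 0 \cdot 5\right) = - 12 \left(-54 + 0\right) = \left(-12\right) \left(-54\right) = 648$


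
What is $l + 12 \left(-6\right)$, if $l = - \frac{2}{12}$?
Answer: $- \frac{433}{6} \approx -72.167$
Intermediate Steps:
$l = - \frac{1}{6}$ ($l = \left(-2\right) \frac{1}{12} = - \frac{1}{6} \approx -0.16667$)
$l + 12 \left(-6\right) = - \frac{1}{6} + 12 \left(-6\right) = - \frac{1}{6} - 72 = - \frac{433}{6}$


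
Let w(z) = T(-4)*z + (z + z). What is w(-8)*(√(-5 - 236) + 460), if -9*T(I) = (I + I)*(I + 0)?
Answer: 51520/9 + 112*I*√241/9 ≈ 5724.4 + 193.19*I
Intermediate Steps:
T(I) = -2*I²/9 (T(I) = -(I + I)*(I + 0)/9 = -2*I*I/9 = -2*I²/9)
w(z) = -14*z/9 (w(z) = (-2/9*(-4)²)*z + (z + z) = (-2/9*16)*z + 2*z = -32*z/9 + 2*z = -14*z/9)
w(-8)*(√(-5 - 236) + 460) = (-14/9*(-8))*(√(-5 - 236) + 460) = 112*(√(-241) + 460)/9 = 112*(I*√241 + 460)/9 = 112*(460 + I*√241)/9 = 51520/9 + 112*I*√241/9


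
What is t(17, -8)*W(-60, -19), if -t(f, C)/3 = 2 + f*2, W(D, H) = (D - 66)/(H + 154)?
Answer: 504/5 ≈ 100.80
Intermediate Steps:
W(D, H) = (-66 + D)/(154 + H)
t(f, C) = -6 - 6*f (t(f, C) = -3*(2 + f*2) = -3*(2 + 2*f) = -6 - 6*f)
t(17, -8)*W(-60, -19) = (-6 - 6*17)*((-66 - 60)/(154 - 19)) = (-6 - 102)*(-126/135) = -4*(-126)/5 = -108*(-14/15) = 504/5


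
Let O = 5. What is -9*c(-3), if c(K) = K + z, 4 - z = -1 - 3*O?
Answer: -153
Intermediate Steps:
z = 20 (z = 4 - (-1 - 3*5) = 4 - (-1 - 15) = 4 - 1*(-16) = 4 + 16 = 20)
c(K) = 20 + K (c(K) = K + 20 = 20 + K)
-9*c(-3) = -9*(20 - 3) = -9*17 = -153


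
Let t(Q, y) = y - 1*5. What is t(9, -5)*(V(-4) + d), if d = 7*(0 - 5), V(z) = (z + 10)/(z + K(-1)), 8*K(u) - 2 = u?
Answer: 11330/31 ≈ 365.48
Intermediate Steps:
K(u) = ¼ + u/8
t(Q, y) = -5 + y (t(Q, y) = y - 5 = -5 + y)
V(z) = (10 + z)/(⅛ + z) (V(z) = (z + 10)/(z + (¼ + (⅛)*(-1))) = (10 + z)/(z + (¼ - ⅛)) = (10 + z)/(z + ⅛) = (10 + z)/(⅛ + z))
d = -35 (d = 7*(-5) = -35)
t(9, -5)*(V(-4) + d) = (-5 - 5)*(8*(10 - 4)/(1 + 8*(-4)) - 35) = -10*(8*6/(1 - 32) - 35) = -10*(8*6/(-31) - 35) = -10*(8*(-1/31)*6 - 35) = -10*(-48/31 - 35) = -10*(-1133/31) = 11330/31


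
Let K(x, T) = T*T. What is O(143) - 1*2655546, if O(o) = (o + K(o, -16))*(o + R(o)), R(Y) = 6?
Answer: -2596095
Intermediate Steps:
K(x, T) = T**2
O(o) = (6 + o)*(256 + o) (O(o) = (o + (-16)**2)*(o + 6) = (o + 256)*(6 + o) = (256 + o)*(6 + o) = (6 + o)*(256 + o))
O(143) - 1*2655546 = (1536 + 143**2 + 262*143) - 1*2655546 = (1536 + 20449 + 37466) - 2655546 = 59451 - 2655546 = -2596095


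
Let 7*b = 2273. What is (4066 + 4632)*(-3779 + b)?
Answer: -210317640/7 ≈ -3.0045e+7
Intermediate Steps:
b = 2273/7 (b = (⅐)*2273 = 2273/7 ≈ 324.71)
(4066 + 4632)*(-3779 + b) = (4066 + 4632)*(-3779 + 2273/7) = 8698*(-24180/7) = -210317640/7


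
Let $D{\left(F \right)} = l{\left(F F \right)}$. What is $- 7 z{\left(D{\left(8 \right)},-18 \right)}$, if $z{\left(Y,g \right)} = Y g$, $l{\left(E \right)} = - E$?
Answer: $-8064$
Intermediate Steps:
$D{\left(F \right)} = - F^{2}$ ($D{\left(F \right)} = - F F = - F^{2}$)
$- 7 z{\left(D{\left(8 \right)},-18 \right)} = - 7 - 8^{2} \left(-18\right) = - 7 \left(-1\right) 64 \left(-18\right) = - 7 \left(\left(-64\right) \left(-18\right)\right) = \left(-7\right) 1152 = -8064$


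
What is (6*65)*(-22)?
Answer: -8580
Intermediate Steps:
(6*65)*(-22) = 390*(-22) = -8580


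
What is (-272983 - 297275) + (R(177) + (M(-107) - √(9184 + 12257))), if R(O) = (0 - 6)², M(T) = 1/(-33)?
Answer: -18817327/33 - √21441 ≈ -5.7037e+5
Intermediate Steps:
M(T) = -1/33
R(O) = 36 (R(O) = (-6)² = 36)
(-272983 - 297275) + (R(177) + (M(-107) - √(9184 + 12257))) = (-272983 - 297275) + (36 + (-1/33 - √(9184 + 12257))) = -570258 + (36 + (-1/33 - √21441)) = -570258 + (1187/33 - √21441) = -18817327/33 - √21441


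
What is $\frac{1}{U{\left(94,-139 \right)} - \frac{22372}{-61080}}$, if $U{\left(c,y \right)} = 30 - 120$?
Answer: $- \frac{15270}{1368707} \approx -0.011157$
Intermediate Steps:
$U{\left(c,y \right)} = -90$
$\frac{1}{U{\left(94,-139 \right)} - \frac{22372}{-61080}} = \frac{1}{-90 - \frac{22372}{-61080}} = \frac{1}{-90 - - \frac{5593}{15270}} = \frac{1}{-90 + \frac{5593}{15270}} = \frac{1}{- \frac{1368707}{15270}} = - \frac{15270}{1368707}$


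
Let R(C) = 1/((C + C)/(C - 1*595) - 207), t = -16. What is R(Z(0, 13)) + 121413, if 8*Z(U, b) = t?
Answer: 15003610878/123575 ≈ 1.2141e+5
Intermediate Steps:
Z(U, b) = -2 (Z(U, b) = (1/8)*(-16) = -2)
R(C) = 1/(-207 + 2*C/(-595 + C)) (R(C) = 1/((2*C)/(C - 595) - 207) = 1/((2*C)/(-595 + C) - 207) = 1/(2*C/(-595 + C) - 207) = 1/(-207 + 2*C/(-595 + C)))
R(Z(0, 13)) + 121413 = (595 - 1*(-2))/(5*(-24633 + 41*(-2))) + 121413 = (595 + 2)/(5*(-24633 - 82)) + 121413 = (1/5)*597/(-24715) + 121413 = (1/5)*(-1/24715)*597 + 121413 = -597/123575 + 121413 = 15003610878/123575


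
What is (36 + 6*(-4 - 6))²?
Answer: 576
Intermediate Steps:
(36 + 6*(-4 - 6))² = (36 + 6*(-10))² = (36 - 60)² = (-24)² = 576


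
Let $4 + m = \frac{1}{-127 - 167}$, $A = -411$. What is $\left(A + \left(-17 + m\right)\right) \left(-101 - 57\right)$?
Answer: $\frac{10033711}{147} \approx 68257.0$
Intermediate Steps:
$m = - \frac{1177}{294}$ ($m = -4 + \frac{1}{-127 - 167} = -4 + \frac{1}{-294} = -4 - \frac{1}{294} = - \frac{1177}{294} \approx -4.0034$)
$\left(A + \left(-17 + m\right)\right) \left(-101 - 57\right) = \left(-411 - \frac{6175}{294}\right) \left(-101 - 57\right) = \left(-411 - \frac{6175}{294}\right) \left(-158\right) = \left(- \frac{127009}{294}\right) \left(-158\right) = \frac{10033711}{147}$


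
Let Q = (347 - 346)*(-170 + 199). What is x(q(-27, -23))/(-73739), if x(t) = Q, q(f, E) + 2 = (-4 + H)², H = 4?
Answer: -29/73739 ≈ -0.00039328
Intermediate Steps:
q(f, E) = -2 (q(f, E) = -2 + (-4 + 4)² = -2 + 0² = -2 + 0 = -2)
Q = 29 (Q = 1*29 = 29)
x(t) = 29
x(q(-27, -23))/(-73739) = 29/(-73739) = 29*(-1/73739) = -29/73739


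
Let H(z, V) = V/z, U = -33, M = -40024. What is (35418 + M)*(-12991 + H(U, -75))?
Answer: 658086856/11 ≈ 5.9826e+7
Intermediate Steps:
(35418 + M)*(-12991 + H(U, -75)) = (35418 - 40024)*(-12991 - 75/(-33)) = -4606*(-12991 - 75*(-1/33)) = -4606*(-12991 + 25/11) = -4606*(-142876/11) = 658086856/11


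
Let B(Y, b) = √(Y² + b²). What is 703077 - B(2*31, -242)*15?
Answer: 703077 - 30*√15602 ≈ 6.9933e+5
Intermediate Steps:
703077 - B(2*31, -242)*15 = 703077 - √((2*31)² + (-242)²)*15 = 703077 - √(62² + 58564)*15 = 703077 - √(3844 + 58564)*15 = 703077 - √62408*15 = 703077 - 2*√15602*15 = 703077 - 30*√15602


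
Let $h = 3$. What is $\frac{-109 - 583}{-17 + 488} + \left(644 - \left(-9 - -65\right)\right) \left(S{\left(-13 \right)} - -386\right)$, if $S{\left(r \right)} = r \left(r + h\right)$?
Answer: $\frac{142904476}{471} \approx 3.0341 \cdot 10^{5}$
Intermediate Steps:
$S{\left(r \right)} = r \left(3 + r\right)$ ($S{\left(r \right)} = r \left(r + 3\right) = r \left(3 + r\right)$)
$\frac{-109 - 583}{-17 + 488} + \left(644 - \left(-9 - -65\right)\right) \left(S{\left(-13 \right)} - -386\right) = \frac{-109 - 583}{-17 + 488} + \left(644 - \left(-9 - -65\right)\right) \left(- 13 \left(3 - 13\right) - -386\right) = - \frac{692}{471} + \left(644 - \left(-9 + 65\right)\right) \left(\left(-13\right) \left(-10\right) + 386\right) = \left(-692\right) \frac{1}{471} + \left(644 - 56\right) \left(130 + 386\right) = - \frac{692}{471} + \left(644 - 56\right) 516 = - \frac{692}{471} + 588 \cdot 516 = - \frac{692}{471} + 303408 = \frac{142904476}{471}$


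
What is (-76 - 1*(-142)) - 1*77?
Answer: -11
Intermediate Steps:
(-76 - 1*(-142)) - 1*77 = (-76 + 142) - 77 = 66 - 77 = -11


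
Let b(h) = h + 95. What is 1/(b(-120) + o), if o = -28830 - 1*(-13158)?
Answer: -1/15697 ≈ -6.3706e-5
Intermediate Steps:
b(h) = 95 + h
o = -15672 (o = -28830 + 13158 = -15672)
1/(b(-120) + o) = 1/((95 - 120) - 15672) = 1/(-25 - 15672) = 1/(-15697) = -1/15697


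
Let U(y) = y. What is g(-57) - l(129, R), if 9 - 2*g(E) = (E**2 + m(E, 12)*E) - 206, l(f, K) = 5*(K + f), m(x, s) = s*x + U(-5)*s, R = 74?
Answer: -23736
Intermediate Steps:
m(x, s) = -5*s + s*x (m(x, s) = s*x - 5*s = -5*s + s*x)
l(f, K) = 5*K + 5*f
g(E) = 215/2 - E**2/2 - E*(-60 + 12*E)/2 (g(E) = 9/2 - ((E**2 + (12*(-5 + E))*E) - 206)/2 = 9/2 - ((E**2 + (-60 + 12*E)*E) - 206)/2 = 9/2 - ((E**2 + E*(-60 + 12*E)) - 206)/2 = 9/2 - (-206 + E**2 + E*(-60 + 12*E))/2 = 9/2 + (103 - E**2/2 - E*(-60 + 12*E)/2) = 215/2 - E**2/2 - E*(-60 + 12*E)/2)
g(-57) - l(129, R) = (215/2 + 30*(-57) - 13/2*(-57)**2) - (5*74 + 5*129) = (215/2 - 1710 - 13/2*3249) - (370 + 645) = (215/2 - 1710 - 42237/2) - 1*1015 = -22721 - 1015 = -23736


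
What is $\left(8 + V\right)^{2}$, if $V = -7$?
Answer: $1$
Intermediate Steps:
$\left(8 + V\right)^{2} = \left(8 - 7\right)^{2} = 1^{2} = 1$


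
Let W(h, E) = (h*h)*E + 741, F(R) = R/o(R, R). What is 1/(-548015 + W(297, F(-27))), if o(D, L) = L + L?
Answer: -2/1006339 ≈ -1.9874e-6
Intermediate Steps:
o(D, L) = 2*L
F(R) = ½ (F(R) = R/((2*R)) = R*(1/(2*R)) = ½)
W(h, E) = 741 + E*h² (W(h, E) = h²*E + 741 = E*h² + 741 = 741 + E*h²)
1/(-548015 + W(297, F(-27))) = 1/(-548015 + (741 + (½)*297²)) = 1/(-548015 + (741 + (½)*88209)) = 1/(-548015 + (741 + 88209/2)) = 1/(-548015 + 89691/2) = 1/(-1006339/2) = -2/1006339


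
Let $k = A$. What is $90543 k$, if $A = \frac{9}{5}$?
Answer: $\frac{814887}{5} \approx 1.6298 \cdot 10^{5}$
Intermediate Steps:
$A = \frac{9}{5}$ ($A = 9 \cdot \frac{1}{5} = \frac{9}{5} \approx 1.8$)
$k = \frac{9}{5} \approx 1.8$
$90543 k = 90543 \cdot \frac{9}{5} = \frac{814887}{5}$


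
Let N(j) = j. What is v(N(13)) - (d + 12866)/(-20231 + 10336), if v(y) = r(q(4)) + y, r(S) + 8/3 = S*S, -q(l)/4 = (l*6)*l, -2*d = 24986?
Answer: 4377539224/29685 ≈ 1.4747e+5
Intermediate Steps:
d = -12493 (d = -1/2*24986 = -12493)
q(l) = -24*l**2 (q(l) = -4*l*6*l = -4*6*l*l = -24*l**2)
r(S) = -8/3 + S**2 (r(S) = -8/3 + S*S = -8/3 + S**2)
v(y) = 442360/3 + y (v(y) = (-8/3 + (-24*4**2)**2) + y = (-8/3 + (-24*16)**2) + y = (-8/3 + (-384)**2) + y = (-8/3 + 147456) + y = 442360/3 + y)
v(N(13)) - (d + 12866)/(-20231 + 10336) = (442360/3 + 13) - (-12493 + 12866)/(-20231 + 10336) = 442399/3 - 373/(-9895) = 442399/3 - 373*(-1)/9895 = 442399/3 - 1*(-373/9895) = 442399/3 + 373/9895 = 4377539224/29685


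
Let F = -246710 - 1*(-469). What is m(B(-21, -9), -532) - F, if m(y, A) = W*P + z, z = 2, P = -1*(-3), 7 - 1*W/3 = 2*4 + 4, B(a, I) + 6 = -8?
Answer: 246198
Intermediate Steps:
B(a, I) = -14 (B(a, I) = -6 - 8 = -14)
W = -15 (W = 21 - 3*(2*4 + 4) = 21 - 3*(8 + 4) = 21 - 3*12 = 21 - 36 = -15)
F = -246241 (F = -246710 + 469 = -246241)
P = 3
m(y, A) = -43 (m(y, A) = -15*3 + 2 = -45 + 2 = -43)
m(B(-21, -9), -532) - F = -43 - 1*(-246241) = -43 + 246241 = 246198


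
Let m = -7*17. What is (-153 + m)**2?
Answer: 73984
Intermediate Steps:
m = -119
(-153 + m)**2 = (-153 - 119)**2 = (-272)**2 = 73984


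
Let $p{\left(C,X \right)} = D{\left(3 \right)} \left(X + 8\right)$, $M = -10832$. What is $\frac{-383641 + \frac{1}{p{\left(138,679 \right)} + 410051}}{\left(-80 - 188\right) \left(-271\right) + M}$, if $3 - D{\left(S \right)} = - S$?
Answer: $- \frac{39723435973}{6398558677} \approx -6.2082$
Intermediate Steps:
$D{\left(S \right)} = 3 + S$ ($D{\left(S \right)} = 3 - - S = 3 + S$)
$p{\left(C,X \right)} = 48 + 6 X$ ($p{\left(C,X \right)} = \left(3 + 3\right) \left(X + 8\right) = 6 \left(8 + X\right) = 48 + 6 X$)
$\frac{-383641 + \frac{1}{p{\left(138,679 \right)} + 410051}}{\left(-80 - 188\right) \left(-271\right) + M} = \frac{-383641 + \frac{1}{\left(48 + 6 \cdot 679\right) + 410051}}{\left(-80 - 188\right) \left(-271\right) - 10832} = \frac{-383641 + \frac{1}{\left(48 + 4074\right) + 410051}}{\left(-268\right) \left(-271\right) - 10832} = \frac{-383641 + \frac{1}{4122 + 410051}}{72628 - 10832} = \frac{-383641 + \frac{1}{414173}}{61796} = \left(-383641 + \frac{1}{414173}\right) \frac{1}{61796} = \left(- \frac{158893743892}{414173}\right) \frac{1}{61796} = - \frac{39723435973}{6398558677}$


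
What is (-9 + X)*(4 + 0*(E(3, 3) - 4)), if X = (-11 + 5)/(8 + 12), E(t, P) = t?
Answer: -186/5 ≈ -37.200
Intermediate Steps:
X = -3/10 (X = -6/20 = -6*1/20 = -3/10 ≈ -0.30000)
(-9 + X)*(4 + 0*(E(3, 3) - 4)) = (-9 - 3/10)*(4 + 0*(3 - 4)) = -93*(4 + 0*(-1))/10 = -93*(4 + 0)/10 = -93/10*4 = -186/5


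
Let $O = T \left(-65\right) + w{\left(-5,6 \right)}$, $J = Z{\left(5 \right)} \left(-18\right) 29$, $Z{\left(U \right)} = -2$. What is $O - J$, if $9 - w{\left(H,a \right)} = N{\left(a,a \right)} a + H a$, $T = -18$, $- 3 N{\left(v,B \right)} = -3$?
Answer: $159$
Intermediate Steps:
$N{\left(v,B \right)} = 1$ ($N{\left(v,B \right)} = \left(- \frac{1}{3}\right) \left(-3\right) = 1$)
$w{\left(H,a \right)} = 9 - a - H a$ ($w{\left(H,a \right)} = 9 - \left(1 a + H a\right) = 9 - \left(a + H a\right) = 9 - a - H a$)
$J = 1044$ ($J = \left(-2\right) \left(-18\right) 29 = 36 \cdot 29 = 1044$)
$O = 1203$ ($O = \left(-18\right) \left(-65\right) - \left(-3 - 30\right) = 1170 + \left(9 - 6 + 30\right) = 1170 + 33 = 1203$)
$O - J = 1203 - 1044 = 159$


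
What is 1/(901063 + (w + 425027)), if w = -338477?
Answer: 1/987613 ≈ 1.0125e-6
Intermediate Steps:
1/(901063 + (w + 425027)) = 1/(901063 + (-338477 + 425027)) = 1/(901063 + 86550) = 1/987613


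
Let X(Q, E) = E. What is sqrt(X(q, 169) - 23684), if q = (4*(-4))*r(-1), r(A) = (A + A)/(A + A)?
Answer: I*sqrt(23515) ≈ 153.35*I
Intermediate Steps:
r(A) = 1 (r(A) = (2*A)/((2*A)) = (2*A)*(1/(2*A)) = 1)
q = -16 (q = (4*(-4))*1 = -16*1 = -16)
sqrt(X(q, 169) - 23684) = sqrt(169 - 23684) = sqrt(-23515) = I*sqrt(23515)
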